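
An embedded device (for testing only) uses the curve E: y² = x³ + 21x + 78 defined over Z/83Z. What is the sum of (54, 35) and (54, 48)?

O

The two points share x = 54 and their y-coordinates satisfy 35 + 48 ≡ 0 (mod 83), so they are inverses. Their sum is 𝒪.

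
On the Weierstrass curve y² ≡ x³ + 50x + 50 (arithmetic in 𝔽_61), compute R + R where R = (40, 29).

tangent at (40, 29): λ = (3·40² + 50)/(2·29) ≡ 31/58. 58⁻¹ ≡ 20 (mod 61), so λ ≡ 31·20 ≡ 10.
  x = λ² - 40 - 40 = 100 - 80 ≡ 20; y = λ·(40 - 20) - 29 ≡ 49. → (20, 49)

(20, 49)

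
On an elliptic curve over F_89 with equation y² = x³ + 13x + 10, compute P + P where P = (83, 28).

tangent at (83, 28): λ = (3·83² + 13)/(2·28) ≡ 32/56. 56⁻¹ ≡ 62 (mod 89), so λ ≡ 32·62 ≡ 26.
  x = λ² - 83 - 83 = 676 - 166 ≡ 65; y = λ·(83 - 65) - 28 ≡ 84. → (65, 84)

(65, 84)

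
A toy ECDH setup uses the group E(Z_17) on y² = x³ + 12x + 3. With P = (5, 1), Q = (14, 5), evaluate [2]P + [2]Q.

First 2P:
Repeated addition: build up to 2P.
2P: tangent at (5, 1): λ = (3·5² + 12)/(2·1) ≡ 2/2. 2⁻¹ ≡ 9 (mod 17) since 2·9 = 18 ≡ 1, so λ ≡ 2·9 ≡ 1.
  x = λ² - 5 - 5 = 1 - 10 ≡ 8; y = λ·(5 - 8) - 1 ≡ 13. → (8, 13)
2P = (8, 13).
Next 2Q:
Repeated addition: build up to 2Q.
2Q: tangent at (14, 5): λ = (3·14² + 12)/(2·5) ≡ 5/10. 10⁻¹ ≡ 12 (mod 17) since 10·12 = 120 ≡ 1, so λ ≡ 5·12 ≡ 9.
  x = λ² - 14 - 14 = 81 - 28 ≡ 2; y = λ·(14 - 2) - 5 ≡ 1. → (2, 1)
2Q = (2, 1).
Finally 2P + 2Q:
(8, 13) + (2, 1). λ = (1 - 13)/(2 - 8) ≡ 5/11 mod 17. 11⁻¹ ≡ 14 (mod 17) since 11·14 = 154 ≡ 1, so λ ≡ 2.
  x = λ² - 8 - 2 = 4 - 10 ≡ 11; y = λ·(8 - 11) - 13 ≡ 15. → (11, 15)

(11, 15)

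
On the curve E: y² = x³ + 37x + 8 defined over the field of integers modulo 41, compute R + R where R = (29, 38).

tangent at (29, 38): λ = (3·29² + 37)/(2·38) ≡ 18/35. 35⁻¹ ≡ 34 (mod 41) since 35·34 = 1190 ≡ 1, so λ ≡ 18·34 ≡ 38.
  x = λ² - 29 - 29 = 1444 - 58 ≡ 33; y = λ·(29 - 33) - 38 ≡ 15. → (33, 15)

(33, 15)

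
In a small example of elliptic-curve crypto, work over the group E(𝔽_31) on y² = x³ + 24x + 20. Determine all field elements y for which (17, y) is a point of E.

x³ + 24x + 20 = 5341 ≡ 9 (mod 31).
Square roots of 9 mod 31: 3 and 28 (since 3² = 9 ≡ 9).

3, 28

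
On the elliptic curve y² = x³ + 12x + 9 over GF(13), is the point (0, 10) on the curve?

yes

y² = 10² ≡ 9; x³ + 12x + 9 = 9 ≡ 9 (mod 13). 9 = 9.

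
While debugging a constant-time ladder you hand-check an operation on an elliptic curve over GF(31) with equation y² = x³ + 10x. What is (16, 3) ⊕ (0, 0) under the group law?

(20, 4)

(16, 3) + (0, 0). λ = (0 - 3)/(0 - 16) ≡ 28/15 mod 31. 15⁻¹ ≡ 29 (mod 31) since 15·29 = 435 ≡ 1, so λ ≡ 6.
  x = λ² - 16 - 0 = 36 - 16 ≡ 20; y = λ·(16 - 20) - 3 ≡ 4. → (20, 4)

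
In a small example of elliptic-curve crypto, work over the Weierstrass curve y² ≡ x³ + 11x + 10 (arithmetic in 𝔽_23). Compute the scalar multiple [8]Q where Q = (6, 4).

Double-and-add on 8 = (1000)₂. Start with Q = (6, 4) for the leading 1-bit.
double: tangent at (6, 4): λ = (3·6² + 11)/(2·4) ≡ 4/8. 8⁻¹ ≡ 3 (mod 23), so λ ≡ 4·3 ≡ 12.
  x = λ² - 6 - 6 = 144 - 12 ≡ 17; y = λ·(6 - 17) - 4 ≡ 2. → (17, 2)
double: tangent at (17, 2): λ = (3·17² + 11)/(2·2) ≡ 4/4. 4⁻¹ ≡ 6 (mod 23), so λ ≡ 4·6 ≡ 1.
  x = λ² - 17 - 17 = 1 - 34 ≡ 13; y = λ·(17 - 13) - 2 ≡ 2. → (13, 2)
double: tangent at (13, 2): λ = (3·13² + 11)/(2·2) ≡ 12/4. 4⁻¹ ≡ 6 (mod 23), so λ ≡ 12·6 ≡ 3.
  x = λ² - 13 - 13 = 9 - 26 ≡ 6; y = λ·(13 - 6) - 2 ≡ 19. → (6, 19)

(6, 19)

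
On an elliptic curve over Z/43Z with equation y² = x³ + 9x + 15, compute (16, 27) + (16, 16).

O

The two points share x = 16 and their y-coordinates satisfy 27 + 16 ≡ 0 (mod 43), so they are inverses. Their sum is the point at infinity.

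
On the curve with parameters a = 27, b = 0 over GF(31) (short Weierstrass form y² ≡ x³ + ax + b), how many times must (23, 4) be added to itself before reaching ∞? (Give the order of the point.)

2P: tangent at (23, 4): λ = (3·23² + 27)/(2·4) ≡ 2/8. 8⁻¹ ≡ 4 (mod 31) since 8·4 = 32 ≡ 1, so λ ≡ 2·4 ≡ 8.
  x = λ² - 23 - 23 = 64 - 46 ≡ 18; y = λ·(23 - 18) - 4 ≡ 5. → (18, 5)
3P: (18, 5) + (23, 4). λ = (4 - 5)/(23 - 18) ≡ 30/5 mod 31. 5⁻¹ ≡ 25 (mod 31), so λ ≡ 6.
  x = λ² - 18 - 23 = 36 - 41 ≡ 26; y = λ·(18 - 26) - 5 ≡ 9. → (26, 9)
4P: (26, 9) + (23, 4). λ = (4 - 9)/(23 - 26) ≡ 26/28 mod 31. 28⁻¹ ≡ 10 (mod 31) since 28·10 = 280 ≡ 1, so λ ≡ 12.
  x = λ² - 26 - 23 = 144 - 49 ≡ 2; y = λ·(26 - 2) - 9 ≡ 0. → (2, 0)
5P: (2, 0) + (23, 4). λ = (4 - 0)/(23 - 2) ≡ 4/21 mod 31. 21⁻¹ ≡ 3 (mod 31) since 21·3 = 63 ≡ 1, so λ ≡ 12.
  x = λ² - 2 - 23 = 144 - 25 ≡ 26; y = λ·(2 - 26) - 0 ≡ 22. → (26, 22)
6P: (26, 22) + (23, 4). λ = (4 - 22)/(23 - 26) ≡ 13/28 mod 31. 28⁻¹ ≡ 10 (mod 31) since 28·10 = 280 ≡ 1, so λ ≡ 6.
  x = λ² - 26 - 23 = 36 - 49 ≡ 18; y = λ·(26 - 18) - 22 ≡ 26. → (18, 26)
7P: (18, 26) + (23, 4). λ = (4 - 26)/(23 - 18) ≡ 9/5 mod 31. 5⁻¹ ≡ 25 (mod 31), so λ ≡ 8.
  x = λ² - 18 - 23 = 64 - 41 ≡ 23; y = λ·(18 - 23) - 26 ≡ 27. → (23, 27)
8P: (23, 27) + (23, 4): same x and y₁ ≡ -y₂, so the sum is ∞.
8P = ∞, so the order is 8.

8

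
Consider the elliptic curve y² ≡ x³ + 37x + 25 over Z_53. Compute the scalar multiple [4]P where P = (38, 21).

(4, 5)

Repeated addition: build up to 4P.
2P: tangent at (38, 21): λ = (3·38² + 37)/(2·21) ≡ 23/42. 42⁻¹ ≡ 24 (mod 53) since 42·24 = 1008 ≡ 1, so λ ≡ 23·24 ≡ 22.
  x = λ² - 38 - 38 = 484 - 76 ≡ 37; y = λ·(38 - 37) - 21 ≡ 1. → (37, 1)
3P: (37, 1) + (38, 21). λ = (21 - 1)/(38 - 37) ≡ 20/1 mod 53. 1⁻¹ ≡ 1 (mod 53), so λ ≡ 20.
  x = λ² - 37 - 38 = 400 - 75 ≡ 7; y = λ·(37 - 7) - 1 ≡ 16. → (7, 16)
4P: (7, 16) + (38, 21). λ = (21 - 16)/(38 - 7) ≡ 5/31 mod 53. 31⁻¹ ≡ 12 (mod 53), so λ ≡ 7.
  x = λ² - 7 - 38 = 49 - 45 ≡ 4; y = λ·(7 - 4) - 16 ≡ 5. → (4, 5)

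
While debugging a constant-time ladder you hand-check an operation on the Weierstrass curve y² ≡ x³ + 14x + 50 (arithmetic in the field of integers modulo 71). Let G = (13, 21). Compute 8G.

Repeated addition: build up to 8G.
2G: tangent at (13, 21): λ = (3·13² + 14)/(2·21) ≡ 24/42. 42⁻¹ ≡ 22 (mod 71), so λ ≡ 24·22 ≡ 31.
  x = λ² - 13 - 13 = 961 - 26 ≡ 12; y = λ·(13 - 12) - 21 ≡ 10. → (12, 10)
3G: (12, 10) + (13, 21). λ = (21 - 10)/(13 - 12) ≡ 11/1 mod 71. 1⁻¹ ≡ 1 (mod 71), so λ ≡ 11.
  x = λ² - 12 - 13 = 121 - 25 ≡ 25; y = λ·(12 - 25) - 10 ≡ 60. → (25, 60)
4G: (25, 60) + (13, 21). λ = (21 - 60)/(13 - 25) ≡ 32/59 mod 71. 59⁻¹ ≡ 65 (mod 71), so λ ≡ 21.
  x = λ² - 25 - 13 = 441 - 38 ≡ 48; y = λ·(25 - 48) - 60 ≡ 25. → (48, 25)
5G: (48, 25) + (13, 21). λ = (21 - 25)/(13 - 48) ≡ 67/36 mod 71. 36⁻¹ ≡ 2 (mod 71) since 36·2 = 72 ≡ 1, so λ ≡ 63.
  x = λ² - 48 - 13 = 3969 - 61 ≡ 3; y = λ·(48 - 3) - 25 ≡ 41. → (3, 41)
6G: (3, 41) + (13, 21). λ = (21 - 41)/(13 - 3) ≡ 51/10 mod 71. 10⁻¹ ≡ 64 (mod 71), so λ ≡ 69.
  x = λ² - 3 - 13 = 4761 - 16 ≡ 59; y = λ·(3 - 59) - 41 ≡ 0. → (59, 0)
7G: (59, 0) + (13, 21). λ = (21 - 0)/(13 - 59) ≡ 21/25 mod 71. 25⁻¹ ≡ 54 (mod 71), so λ ≡ 69.
  x = λ² - 59 - 13 = 4761 - 72 ≡ 3; y = λ·(59 - 3) - 0 ≡ 30. → (3, 30)
8G: (3, 30) + (13, 21). λ = (21 - 30)/(13 - 3) ≡ 62/10 mod 71. 10⁻¹ ≡ 64 (mod 71), so λ ≡ 63.
  x = λ² - 3 - 13 = 3969 - 16 ≡ 48; y = λ·(3 - 48) - 30 ≡ 46. → (48, 46)

(48, 46)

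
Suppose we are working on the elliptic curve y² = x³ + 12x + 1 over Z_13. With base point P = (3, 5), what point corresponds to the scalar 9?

Repeated addition: build up to 9P.
2P: tangent at (3, 5): λ = (3·3² + 12)/(2·5) ≡ 0/10. 10⁻¹ ≡ 4 (mod 13), so λ ≡ 0·4 ≡ 0.
  x = λ² - 3 - 3 = 0 - 6 ≡ 7; y = λ·(3 - 7) - 5 ≡ 8. → (7, 8)
3P: (7, 8) + (3, 5). λ = (5 - 8)/(3 - 7) ≡ 10/9 mod 13. 9⁻¹ ≡ 3 (mod 13) since 9·3 = 27 ≡ 1, so λ ≡ 4.
  x = λ² - 7 - 3 = 16 - 10 ≡ 6; y = λ·(7 - 6) - 8 ≡ 9. → (6, 9)
4P: (6, 9) + (3, 5). λ = (5 - 9)/(3 - 6) ≡ 9/10 mod 13. 10⁻¹ ≡ 4 (mod 13), so λ ≡ 10.
  x = λ² - 6 - 3 = 100 - 9 ≡ 0; y = λ·(6 - 0) - 9 ≡ 12. → (0, 12)
5P: (0, 12) + (3, 5). λ = (5 - 12)/(3 - 0) ≡ 6/3 mod 13. 3⁻¹ ≡ 9 (mod 13) since 3·9 = 27 ≡ 1, so λ ≡ 2.
  x = λ² - 0 - 3 = 4 - 3 ≡ 1; y = λ·(0 - 1) - 12 ≡ 12. → (1, 12)
6P: (1, 12) + (3, 5). λ = (5 - 12)/(3 - 1) ≡ 6/2 mod 13. 2⁻¹ ≡ 7 (mod 13) since 2·7 = 14 ≡ 1, so λ ≡ 3.
  x = λ² - 1 - 3 = 9 - 4 ≡ 5; y = λ·(1 - 5) - 12 ≡ 2. → (5, 2)
7P: (5, 2) + (3, 5). λ = (5 - 2)/(3 - 5) ≡ 3/11 mod 13. 11⁻¹ ≡ 6 (mod 13), so λ ≡ 5.
  x = λ² - 5 - 3 = 25 - 8 ≡ 4; y = λ·(5 - 4) - 2 ≡ 3. → (4, 3)
8P: (4, 3) + (3, 5). λ = (5 - 3)/(3 - 4) ≡ 2/12 mod 13. 12⁻¹ ≡ 12 (mod 13) since 12·12 = 144 ≡ 1, so λ ≡ 11.
  x = λ² - 4 - 3 = 121 - 7 ≡ 10; y = λ·(4 - 10) - 3 ≡ 9. → (10, 9)
9P: (10, 9) + (3, 5). λ = (5 - 9)/(3 - 10) ≡ 9/6 mod 13. 6⁻¹ ≡ 11 (mod 13) since 6·11 = 66 ≡ 1, so λ ≡ 8.
  x = λ² - 10 - 3 = 64 - 13 ≡ 12; y = λ·(10 - 12) - 9 ≡ 1. → (12, 1)

(12, 1)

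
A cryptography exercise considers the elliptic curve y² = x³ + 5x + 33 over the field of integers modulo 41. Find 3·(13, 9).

Write G = (13, 9).
Repeated addition: build up to 3G.
2G: tangent at (13, 9): λ = (3·13² + 5)/(2·9) ≡ 20/18. 18⁻¹ ≡ 16 (mod 41), so λ ≡ 20·16 ≡ 33.
  x = λ² - 13 - 13 = 1089 - 26 ≡ 38; y = λ·(13 - 38) - 9 ≡ 27. → (38, 27)
3G: (38, 27) + (13, 9). λ = (9 - 27)/(13 - 38) ≡ 23/16 mod 41. 16⁻¹ ≡ 18 (mod 41) since 16·18 = 288 ≡ 1, so λ ≡ 4.
  x = λ² - 38 - 13 = 16 - 51 ≡ 6; y = λ·(38 - 6) - 27 ≡ 19. → (6, 19)

(6, 19)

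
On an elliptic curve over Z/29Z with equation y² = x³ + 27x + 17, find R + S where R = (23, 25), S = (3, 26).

(23, 25) + (3, 26). λ = (26 - 25)/(3 - 23) ≡ 1/9 mod 29. 9⁻¹ ≡ 13 (mod 29), so λ ≡ 13.
  x = λ² - 23 - 3 = 169 - 26 ≡ 27; y = λ·(23 - 27) - 25 ≡ 10. → (27, 10)

(27, 10)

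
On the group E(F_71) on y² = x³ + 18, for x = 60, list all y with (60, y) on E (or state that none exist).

6, 65

x³ + 0x + 18 = 216018 ≡ 36 (mod 71).
Square roots of 36 mod 71: 6 and 65 (since 6² = 36 ≡ 36).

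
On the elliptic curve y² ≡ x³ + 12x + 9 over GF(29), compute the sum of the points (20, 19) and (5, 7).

(0, 26)

(20, 19) + (5, 7). λ = (7 - 19)/(5 - 20) ≡ 17/14 mod 29. 14⁻¹ ≡ 27 (mod 29) since 14·27 = 378 ≡ 1, so λ ≡ 24.
  x = λ² - 20 - 5 = 576 - 25 ≡ 0; y = λ·(20 - 0) - 19 ≡ 26. → (0, 26)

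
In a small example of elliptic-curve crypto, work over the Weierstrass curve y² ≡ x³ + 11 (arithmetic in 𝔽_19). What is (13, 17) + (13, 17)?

(0, 12)

tangent at (13, 17): λ = (3·13² + 0)/(2·17) ≡ 13/15. 15⁻¹ ≡ 14 (mod 19) since 15·14 = 210 ≡ 1, so λ ≡ 13·14 ≡ 11.
  x = λ² - 13 - 13 = 121 - 26 ≡ 0; y = λ·(13 - 0) - 17 ≡ 12. → (0, 12)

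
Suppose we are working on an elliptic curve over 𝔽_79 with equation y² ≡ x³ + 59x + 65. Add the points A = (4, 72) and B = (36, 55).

(48, 60)

(4, 72) + (36, 55). λ = (55 - 72)/(36 - 4) ≡ 62/32 mod 79. 32⁻¹ ≡ 42 (mod 79) since 32·42 = 1344 ≡ 1, so λ ≡ 76.
  x = λ² - 4 - 36 = 5776 - 40 ≡ 48; y = λ·(4 - 48) - 72 ≡ 60. → (48, 60)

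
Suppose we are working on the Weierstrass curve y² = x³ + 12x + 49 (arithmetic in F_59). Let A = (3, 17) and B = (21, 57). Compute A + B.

(21, 2)

(3, 17) + (21, 57). λ = (57 - 17)/(21 - 3) ≡ 40/18 mod 59. 18⁻¹ ≡ 23 (mod 59), so λ ≡ 35.
  x = λ² - 3 - 21 = 1225 - 24 ≡ 21; y = λ·(3 - 21) - 17 ≡ 2. → (21, 2)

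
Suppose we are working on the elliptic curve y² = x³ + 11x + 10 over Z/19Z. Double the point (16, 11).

tangent at (16, 11): λ = (3·16² + 11)/(2·11) ≡ 0/3. 3⁻¹ ≡ 13 (mod 19), so λ ≡ 0·13 ≡ 0.
  x = λ² - 16 - 16 = 0 - 32 ≡ 6; y = λ·(16 - 6) - 11 ≡ 8. → (6, 8)

(6, 8)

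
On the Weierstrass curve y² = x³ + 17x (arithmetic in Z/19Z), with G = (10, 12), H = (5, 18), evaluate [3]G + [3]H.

First 3G:
Repeated addition: build up to 3G.
2G: tangent at (10, 12): λ = (3·10² + 17)/(2·12) ≡ 13/5. 5⁻¹ ≡ 4 (mod 19), so λ ≡ 13·4 ≡ 14.
  x = λ² - 10 - 10 = 196 - 20 ≡ 5; y = λ·(10 - 5) - 12 ≡ 1. → (5, 1)
3G: (5, 1) + (10, 12). λ = (12 - 1)/(10 - 5) ≡ 11/5 mod 19. 5⁻¹ ≡ 4 (mod 19) since 5·4 = 20 ≡ 1, so λ ≡ 6.
  x = λ² - 5 - 10 = 36 - 15 ≡ 2; y = λ·(5 - 2) - 1 ≡ 17. → (2, 17)
3G = (2, 17).
Next 3H:
Repeated addition: build up to 3H.
2H: tangent at (5, 18): λ = (3·5² + 17)/(2·18) ≡ 16/17. 17⁻¹ ≡ 9 (mod 19) since 17·9 = 153 ≡ 1, so λ ≡ 16·9 ≡ 11.
  x = λ² - 5 - 5 = 121 - 10 ≡ 16; y = λ·(5 - 16) - 18 ≡ 13. → (16, 13)
3H: (16, 13) + (5, 18). λ = (18 - 13)/(5 - 16) ≡ 5/8 mod 19. 8⁻¹ ≡ 12 (mod 19), so λ ≡ 3.
  x = λ² - 16 - 5 = 9 - 21 ≡ 7; y = λ·(16 - 7) - 13 ≡ 14. → (7, 14)
3H = (7, 14).
Finally 3G + 3H:
(2, 17) + (7, 14). λ = (14 - 17)/(7 - 2) ≡ 16/5 mod 19. 5⁻¹ ≡ 4 (mod 19) since 5·4 = 20 ≡ 1, so λ ≡ 7.
  x = λ² - 2 - 7 = 49 - 9 ≡ 2; y = λ·(2 - 2) - 17 ≡ 2. → (2, 2)

(2, 2)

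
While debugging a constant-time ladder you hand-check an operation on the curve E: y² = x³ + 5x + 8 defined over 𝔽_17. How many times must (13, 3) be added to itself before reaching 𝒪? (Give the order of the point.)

5

2P: tangent at (13, 3): λ = (3·13² + 5)/(2·3) ≡ 2/6. 6⁻¹ ≡ 3 (mod 17), so λ ≡ 2·3 ≡ 6.
  x = λ² - 13 - 13 = 36 - 26 ≡ 10; y = λ·(13 - 10) - 3 ≡ 15. → (10, 15)
3P: (10, 15) + (13, 3). λ = (3 - 15)/(13 - 10) ≡ 5/3 mod 17. 3⁻¹ ≡ 6 (mod 17), so λ ≡ 13.
  x = λ² - 10 - 13 = 169 - 23 ≡ 10; y = λ·(10 - 10) - 15 ≡ 2. → (10, 2)
4P: (10, 2) + (13, 3). λ = (3 - 2)/(13 - 10) ≡ 1/3 mod 17. 3⁻¹ ≡ 6 (mod 17), so λ ≡ 6.
  x = λ² - 10 - 13 = 36 - 23 ≡ 13; y = λ·(10 - 13) - 2 ≡ 14. → (13, 14)
5P: (13, 14) + (13, 3): same x and y₁ ≡ -y₂, so the sum is 𝒪.
5P = 𝒪, so the order is 5.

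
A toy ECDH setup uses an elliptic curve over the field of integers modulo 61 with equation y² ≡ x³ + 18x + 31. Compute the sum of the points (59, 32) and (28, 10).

(19, 20)

(59, 32) + (28, 10). λ = (10 - 32)/(28 - 59) ≡ 39/30 mod 61. 30⁻¹ ≡ 59 (mod 61), so λ ≡ 44.
  x = λ² - 59 - 28 = 1936 - 87 ≡ 19; y = λ·(59 - 19) - 32 ≡ 20. → (19, 20)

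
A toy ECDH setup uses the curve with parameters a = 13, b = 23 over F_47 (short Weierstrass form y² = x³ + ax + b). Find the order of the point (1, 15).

3

2P: tangent at (1, 15): λ = (3·1² + 13)/(2·15) ≡ 16/30. 30⁻¹ ≡ 11 (mod 47) since 30·11 = 330 ≡ 1, so λ ≡ 16·11 ≡ 35.
  x = λ² - 1 - 1 = 1225 - 2 ≡ 1; y = λ·(1 - 1) - 15 ≡ 32. → (1, 32)
3P: (1, 32) + (1, 15): same x and y₁ ≡ -y₂, so the sum is O.
3P = O, so the order is 3.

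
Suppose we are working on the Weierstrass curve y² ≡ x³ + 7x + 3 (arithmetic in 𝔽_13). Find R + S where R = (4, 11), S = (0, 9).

(6, 1)

(4, 11) + (0, 9). λ = (9 - 11)/(0 - 4) ≡ 11/9 mod 13. 9⁻¹ ≡ 3 (mod 13), so λ ≡ 7.
  x = λ² - 4 - 0 = 49 - 4 ≡ 6; y = λ·(4 - 6) - 11 ≡ 1. → (6, 1)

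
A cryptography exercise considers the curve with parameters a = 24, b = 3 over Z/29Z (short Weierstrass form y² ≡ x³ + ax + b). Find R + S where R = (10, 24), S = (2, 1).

(23, 22)

(10, 24) + (2, 1). λ = (1 - 24)/(2 - 10) ≡ 6/21 mod 29. 21⁻¹ ≡ 18 (mod 29), so λ ≡ 21.
  x = λ² - 10 - 2 = 441 - 12 ≡ 23; y = λ·(10 - 23) - 24 ≡ 22. → (23, 22)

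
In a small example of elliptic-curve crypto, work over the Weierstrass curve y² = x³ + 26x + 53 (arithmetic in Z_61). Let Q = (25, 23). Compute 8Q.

(25, 38)

Double-and-add on 8 = (1000)₂. Start with Q = (25, 23) for the leading 1-bit.
double: tangent at (25, 23): λ = (3·25² + 26)/(2·23) ≡ 10/46. 46⁻¹ ≡ 4 (mod 61) since 46·4 = 184 ≡ 1, so λ ≡ 10·4 ≡ 40.
  x = λ² - 25 - 25 = 1600 - 50 ≡ 25; y = λ·(25 - 25) - 23 ≡ 38. → (25, 38)
double: tangent at (25, 38): λ = (3·25² + 26)/(2·38) ≡ 10/15. 15⁻¹ ≡ 57 (mod 61), so λ ≡ 10·57 ≡ 21.
  x = λ² - 25 - 25 = 441 - 50 ≡ 25; y = λ·(25 - 25) - 38 ≡ 23. → (25, 23)
double: tangent at (25, 23): λ = (3·25² + 26)/(2·23) ≡ 10/46. 46⁻¹ ≡ 4 (mod 61), so λ ≡ 10·4 ≡ 40.
  x = λ² - 25 - 25 = 1600 - 50 ≡ 25; y = λ·(25 - 25) - 23 ≡ 38. → (25, 38)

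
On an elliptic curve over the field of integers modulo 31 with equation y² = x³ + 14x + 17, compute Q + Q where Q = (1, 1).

(16, 11)

tangent at (1, 1): λ = (3·1² + 14)/(2·1) ≡ 17/2. 2⁻¹ ≡ 16 (mod 31) since 2·16 = 32 ≡ 1, so λ ≡ 17·16 ≡ 24.
  x = λ² - 1 - 1 = 576 - 2 ≡ 16; y = λ·(1 - 16) - 1 ≡ 11. → (16, 11)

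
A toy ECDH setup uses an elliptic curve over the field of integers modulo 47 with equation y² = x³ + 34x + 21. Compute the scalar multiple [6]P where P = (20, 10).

Double-and-add on 6 = (110)₂. Start with P = (20, 10) for the leading 1-bit.
double: tangent at (20, 10): λ = (3·20² + 34)/(2·10) ≡ 12/20. 20⁻¹ ≡ 40 (mod 47), so λ ≡ 12·40 ≡ 10.
  x = λ² - 20 - 20 = 100 - 40 ≡ 13; y = λ·(20 - 13) - 10 ≡ 13. → (13, 13)
add P: (13, 13) + (20, 10). λ = (10 - 13)/(20 - 13) ≡ 44/7 mod 47. 7⁻¹ ≡ 27 (mod 47) since 7·27 = 189 ≡ 1, so λ ≡ 13.
  x = λ² - 13 - 20 = 169 - 33 ≡ 42; y = λ·(13 - 42) - 13 ≡ 33. → (42, 33)
double: tangent at (42, 33): λ = (3·42² + 34)/(2·33) ≡ 15/19. 19⁻¹ ≡ 5 (mod 47), so λ ≡ 15·5 ≡ 28.
  x = λ² - 42 - 42 = 784 - 84 ≡ 42; y = λ·(42 - 42) - 33 ≡ 14. → (42, 14)

(42, 14)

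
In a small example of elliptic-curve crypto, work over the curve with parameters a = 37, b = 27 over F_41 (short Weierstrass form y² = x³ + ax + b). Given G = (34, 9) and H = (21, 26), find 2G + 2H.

First 2G:
Repeated addition: build up to 2G.
2G: tangent at (34, 9): λ = (3·34² + 37)/(2·9) ≡ 20/18. 18⁻¹ ≡ 16 (mod 41), so λ ≡ 20·16 ≡ 33.
  x = λ² - 34 - 34 = 1089 - 68 ≡ 37; y = λ·(34 - 37) - 9 ≡ 15. → (37, 15)
2G = (37, 15).
Next 2H:
Repeated addition: build up to 2H.
2H: tangent at (21, 26): λ = (3·21² + 37)/(2·26) ≡ 7/11. 11⁻¹ ≡ 15 (mod 41), so λ ≡ 7·15 ≡ 23.
  x = λ² - 21 - 21 = 529 - 42 ≡ 36; y = λ·(21 - 36) - 26 ≡ 39. → (36, 39)
2H = (36, 39).
Finally 2G + 2H:
(37, 15) + (36, 39). λ = (39 - 15)/(36 - 37) ≡ 24/40 mod 41. 40⁻¹ ≡ 40 (mod 41) since 40·40 = 1600 ≡ 1, so λ ≡ 17.
  x = λ² - 37 - 36 = 289 - 73 ≡ 11; y = λ·(37 - 11) - 15 ≡ 17. → (11, 17)

(11, 17)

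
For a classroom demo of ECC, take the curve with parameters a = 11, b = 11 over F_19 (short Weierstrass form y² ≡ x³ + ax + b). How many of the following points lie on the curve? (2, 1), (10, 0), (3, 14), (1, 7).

(2, 1): 1² ≡ 1, rhs ≡ 3 → off.
(10, 0): 0² ≡ 0, rhs ≡ 0 → on.
(3, 14): 14² ≡ 6, rhs ≡ 14 → off.
(1, 7): 7² ≡ 11, rhs ≡ 4 → off.

1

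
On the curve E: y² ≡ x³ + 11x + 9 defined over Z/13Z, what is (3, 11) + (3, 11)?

tangent at (3, 11): λ = (3·3² + 11)/(2·11) ≡ 12/9. 9⁻¹ ≡ 3 (mod 13), so λ ≡ 12·3 ≡ 10.
  x = λ² - 3 - 3 = 100 - 6 ≡ 3; y = λ·(3 - 3) - 11 ≡ 2. → (3, 2)

(3, 2)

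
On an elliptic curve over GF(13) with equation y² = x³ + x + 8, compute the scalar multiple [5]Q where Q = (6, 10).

(3, 5)

Repeated addition: build up to 5Q.
2Q: tangent at (6, 10): λ = (3·6² + 1)/(2·10) ≡ 5/7. 7⁻¹ ≡ 2 (mod 13), so λ ≡ 5·2 ≡ 10.
  x = λ² - 6 - 6 = 100 - 12 ≡ 10; y = λ·(6 - 10) - 10 ≡ 2. → (10, 2)
3Q: (10, 2) + (6, 10). λ = (10 - 2)/(6 - 10) ≡ 8/9 mod 13. 9⁻¹ ≡ 3 (mod 13) since 9·3 = 27 ≡ 1, so λ ≡ 11.
  x = λ² - 10 - 6 = 121 - 16 ≡ 1; y = λ·(10 - 1) - 2 ≡ 6. → (1, 6)
4Q: (1, 6) + (6, 10). λ = (10 - 6)/(6 - 1) ≡ 4/5 mod 13. 5⁻¹ ≡ 8 (mod 13) since 5·8 = 40 ≡ 1, so λ ≡ 6.
  x = λ² - 1 - 6 = 36 - 7 ≡ 3; y = λ·(1 - 3) - 6 ≡ 8. → (3, 8)
5Q: (3, 8) + (6, 10). λ = (10 - 8)/(6 - 3) ≡ 2/3 mod 13. 3⁻¹ ≡ 9 (mod 13), so λ ≡ 5.
  x = λ² - 3 - 6 = 25 - 9 ≡ 3; y = λ·(3 - 3) - 8 ≡ 5. → (3, 5)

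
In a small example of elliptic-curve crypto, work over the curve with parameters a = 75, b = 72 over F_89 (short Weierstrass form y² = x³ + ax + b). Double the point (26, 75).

tangent at (26, 75): λ = (3·26² + 75)/(2·75) ≡ 56/61. 61⁻¹ ≡ 54 (mod 89), so λ ≡ 56·54 ≡ 87.
  x = λ² - 26 - 26 = 7569 - 52 ≡ 41; y = λ·(26 - 41) - 75 ≡ 44. → (41, 44)

(41, 44)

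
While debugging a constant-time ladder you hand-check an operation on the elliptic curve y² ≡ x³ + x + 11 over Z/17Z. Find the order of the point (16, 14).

2P: tangent at (16, 14): λ = (3·16² + 1)/(2·14) ≡ 4/11. 11⁻¹ ≡ 14 (mod 17), so λ ≡ 4·14 ≡ 5.
  x = λ² - 16 - 16 = 25 - 32 ≡ 10; y = λ·(16 - 10) - 14 ≡ 16. → (10, 16)
3P: (10, 16) + (16, 14). λ = (14 - 16)/(16 - 10) ≡ 15/6 mod 17. 6⁻¹ ≡ 3 (mod 17), so λ ≡ 11.
  x = λ² - 10 - 16 = 121 - 26 ≡ 10; y = λ·(10 - 10) - 16 ≡ 1. → (10, 1)
4P: (10, 1) + (16, 14). λ = (14 - 1)/(16 - 10) ≡ 13/6 mod 17. 6⁻¹ ≡ 3 (mod 17), so λ ≡ 5.
  x = λ² - 10 - 16 = 25 - 26 ≡ 16; y = λ·(10 - 16) - 1 ≡ 3. → (16, 3)
5P: (16, 3) + (16, 14): same x and y₁ ≡ -y₂, so the sum is O.
5P = O, so the order is 5.

5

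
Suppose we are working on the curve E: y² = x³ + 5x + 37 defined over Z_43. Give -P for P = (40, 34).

(40, 9)

-(40, 34) = (40, -34 mod 43) = (40, 9).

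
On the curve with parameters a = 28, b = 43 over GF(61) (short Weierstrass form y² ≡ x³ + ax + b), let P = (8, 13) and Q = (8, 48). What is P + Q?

O

The two points share x = 8 and their y-coordinates satisfy 13 + 48 ≡ 0 (mod 61), so they are inverses. Their sum is O.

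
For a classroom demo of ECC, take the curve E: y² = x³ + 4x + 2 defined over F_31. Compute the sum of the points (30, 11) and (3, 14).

(30, 11) + (3, 14). λ = (14 - 11)/(3 - 30) ≡ 3/4 mod 31. 4⁻¹ ≡ 8 (mod 31) since 4·8 = 32 ≡ 1, so λ ≡ 24.
  x = λ² - 30 - 3 = 576 - 33 ≡ 16; y = λ·(30 - 16) - 11 ≡ 15. → (16, 15)

(16, 15)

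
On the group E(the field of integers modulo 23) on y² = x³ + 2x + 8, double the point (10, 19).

tangent at (10, 19): λ = (3·10² + 2)/(2·19) ≡ 3/15. 15⁻¹ ≡ 20 (mod 23) since 15·20 = 300 ≡ 1, so λ ≡ 3·20 ≡ 14.
  x = λ² - 10 - 10 = 196 - 20 ≡ 15; y = λ·(10 - 15) - 19 ≡ 3. → (15, 3)

(15, 3)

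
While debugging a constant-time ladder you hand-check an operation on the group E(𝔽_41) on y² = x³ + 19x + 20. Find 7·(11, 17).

Write P = (11, 17).
Repeated addition: build up to 7P.
2P: tangent at (11, 17): λ = (3·11² + 19)/(2·17) ≡ 13/34. 34⁻¹ ≡ 35 (mod 41), so λ ≡ 13·35 ≡ 4.
  x = λ² - 11 - 11 = 16 - 22 ≡ 35; y = λ·(11 - 35) - 17 ≡ 10. → (35, 10)
3P: (35, 10) + (11, 17). λ = (17 - 10)/(11 - 35) ≡ 7/17 mod 41. 17⁻¹ ≡ 29 (mod 41) since 17·29 = 493 ≡ 1, so λ ≡ 39.
  x = λ² - 35 - 11 = 1521 - 46 ≡ 40; y = λ·(35 - 40) - 10 ≡ 0. → (40, 0)
4P: (40, 0) + (11, 17). λ = (17 - 0)/(11 - 40) ≡ 17/12 mod 41. 12⁻¹ ≡ 24 (mod 41) since 12·24 = 288 ≡ 1, so λ ≡ 39.
  x = λ² - 40 - 11 = 1521 - 51 ≡ 35; y = λ·(40 - 35) - 0 ≡ 31. → (35, 31)
5P: (35, 31) + (11, 17). λ = (17 - 31)/(11 - 35) ≡ 27/17 mod 41. 17⁻¹ ≡ 29 (mod 41), so λ ≡ 4.
  x = λ² - 35 - 11 = 16 - 46 ≡ 11; y = λ·(35 - 11) - 31 ≡ 24. → (11, 24)
6P: (11, 24) + (11, 17): same x and y₁ ≡ -y₂, so the sum is ∞.
7P: ∞ + (11, 17) = (11, 17) (identity).

(11, 17)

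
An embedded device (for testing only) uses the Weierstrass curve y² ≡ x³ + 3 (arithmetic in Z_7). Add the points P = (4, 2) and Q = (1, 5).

(4, 2) + (1, 5). λ = (5 - 2)/(1 - 4) ≡ 3/4 mod 7. 4⁻¹ ≡ 2 (mod 7), so λ ≡ 6.
  x = λ² - 4 - 1 = 36 - 5 ≡ 3; y = λ·(4 - 3) - 2 ≡ 4. → (3, 4)

(3, 4)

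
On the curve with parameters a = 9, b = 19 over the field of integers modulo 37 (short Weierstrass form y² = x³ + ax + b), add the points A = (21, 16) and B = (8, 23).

(21, 16) + (8, 23). λ = (23 - 16)/(8 - 21) ≡ 7/24 mod 37. 24⁻¹ ≡ 17 (mod 37), so λ ≡ 8.
  x = λ² - 21 - 8 = 64 - 29 ≡ 35; y = λ·(21 - 35) - 16 ≡ 20. → (35, 20)

(35, 20)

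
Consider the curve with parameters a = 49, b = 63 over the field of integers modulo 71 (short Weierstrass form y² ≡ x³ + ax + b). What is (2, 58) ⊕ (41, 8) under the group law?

(2, 58) + (41, 8). λ = (8 - 58)/(41 - 2) ≡ 21/39 mod 71. 39⁻¹ ≡ 51 (mod 71), so λ ≡ 6.
  x = λ² - 2 - 41 = 36 - 43 ≡ 64; y = λ·(2 - 64) - 58 ≡ 67. → (64, 67)

(64, 67)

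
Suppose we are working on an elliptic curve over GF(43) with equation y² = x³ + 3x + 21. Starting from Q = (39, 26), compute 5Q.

Double-and-add on 5 = (101)₂. Start with Q = (39, 26) for the leading 1-bit.
double: tangent at (39, 26): λ = (3·39² + 3)/(2·26) ≡ 8/9. 9⁻¹ ≡ 24 (mod 43), so λ ≡ 8·24 ≡ 20.
  x = λ² - 39 - 39 = 400 - 78 ≡ 21; y = λ·(39 - 21) - 26 ≡ 33. → (21, 33)
double: tangent at (21, 33): λ = (3·21² + 3)/(2·33) ≡ 36/23. 23⁻¹ ≡ 15 (mod 43), so λ ≡ 36·15 ≡ 24.
  x = λ² - 21 - 21 = 576 - 42 ≡ 18; y = λ·(21 - 18) - 33 ≡ 39. → (18, 39)
add Q: (18, 39) + (39, 26). λ = (26 - 39)/(39 - 18) ≡ 30/21 mod 43. 21⁻¹ ≡ 41 (mod 43) since 21·41 = 861 ≡ 1, so λ ≡ 26.
  x = λ² - 18 - 39 = 676 - 57 ≡ 17; y = λ·(18 - 17) - 39 ≡ 30. → (17, 30)

(17, 30)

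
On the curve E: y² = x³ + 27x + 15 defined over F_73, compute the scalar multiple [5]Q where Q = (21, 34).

(39, 4)

Repeated addition: build up to 5Q.
2Q: tangent at (21, 34): λ = (3·21² + 27)/(2·34) ≡ 36/68. 68⁻¹ ≡ 29 (mod 73), so λ ≡ 36·29 ≡ 22.
  x = λ² - 21 - 21 = 484 - 42 ≡ 4; y = λ·(21 - 4) - 34 ≡ 48. → (4, 48)
3Q: (4, 48) + (21, 34). λ = (34 - 48)/(21 - 4) ≡ 59/17 mod 73. 17⁻¹ ≡ 43 (mod 73) since 17·43 = 731 ≡ 1, so λ ≡ 55.
  x = λ² - 4 - 21 = 3025 - 25 ≡ 7; y = λ·(4 - 7) - 48 ≡ 6. → (7, 6)
4Q: (7, 6) + (21, 34). λ = (34 - 6)/(21 - 7) ≡ 28/14 mod 73. 14⁻¹ ≡ 47 (mod 73), so λ ≡ 2.
  x = λ² - 7 - 21 = 4 - 28 ≡ 49; y = λ·(7 - 49) - 6 ≡ 56. → (49, 56)
5Q: (49, 56) + (21, 34). λ = (34 - 56)/(21 - 49) ≡ 51/45 mod 73. 45⁻¹ ≡ 13 (mod 73), so λ ≡ 6.
  x = λ² - 49 - 21 = 36 - 70 ≡ 39; y = λ·(49 - 39) - 56 ≡ 4. → (39, 4)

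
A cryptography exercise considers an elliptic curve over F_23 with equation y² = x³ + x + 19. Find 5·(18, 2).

(2, 11)

Write Q = (18, 2).
Repeated addition: build up to 5Q.
2Q: tangent at (18, 2): λ = (3·18² + 1)/(2·2) ≡ 7/4. 4⁻¹ ≡ 6 (mod 23), so λ ≡ 7·6 ≡ 19.
  x = λ² - 18 - 18 = 361 - 36 ≡ 3; y = λ·(18 - 3) - 2 ≡ 7. → (3, 7)
3Q: (3, 7) + (18, 2). λ = (2 - 7)/(18 - 3) ≡ 18/15 mod 23. 15⁻¹ ≡ 20 (mod 23) since 15·20 = 300 ≡ 1, so λ ≡ 15.
  x = λ² - 3 - 18 = 225 - 21 ≡ 20; y = λ·(3 - 20) - 7 ≡ 14. → (20, 14)
4Q: (20, 14) + (18, 2). λ = (2 - 14)/(18 - 20) ≡ 11/21 mod 23. 21⁻¹ ≡ 11 (mod 23) since 21·11 = 231 ≡ 1, so λ ≡ 6.
  x = λ² - 20 - 18 = 36 - 38 ≡ 21; y = λ·(20 - 21) - 14 ≡ 3. → (21, 3)
5Q: (21, 3) + (18, 2). λ = (2 - 3)/(18 - 21) ≡ 22/20 mod 23. 20⁻¹ ≡ 15 (mod 23) since 20·15 = 300 ≡ 1, so λ ≡ 8.
  x = λ² - 21 - 18 = 64 - 39 ≡ 2; y = λ·(21 - 2) - 3 ≡ 11. → (2, 11)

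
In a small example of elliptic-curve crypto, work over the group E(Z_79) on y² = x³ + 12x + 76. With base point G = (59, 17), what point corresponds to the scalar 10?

Repeated addition: build up to 10G.
2G: tangent at (59, 17): λ = (3·59² + 12)/(2·17) ≡ 27/34. 34⁻¹ ≡ 7 (mod 79) since 34·7 = 238 ≡ 1, so λ ≡ 27·7 ≡ 31.
  x = λ² - 59 - 59 = 961 - 118 ≡ 53; y = λ·(59 - 53) - 17 ≡ 11. → (53, 11)
3G: (53, 11) + (59, 17). λ = (17 - 11)/(59 - 53) ≡ 6/6 mod 79. 6⁻¹ ≡ 66 (mod 79) since 6·66 = 396 ≡ 1, so λ ≡ 1.
  x = λ² - 53 - 59 = 1 - 112 ≡ 47; y = λ·(53 - 47) - 11 ≡ 74. → (47, 74)
4G: (47, 74) + (59, 17). λ = (17 - 74)/(59 - 47) ≡ 22/12 mod 79. 12⁻¹ ≡ 33 (mod 79) since 12·33 = 396 ≡ 1, so λ ≡ 15.
  x = λ² - 47 - 59 = 225 - 106 ≡ 40; y = λ·(47 - 40) - 74 ≡ 31. → (40, 31)
5G: (40, 31) + (59, 17). λ = (17 - 31)/(59 - 40) ≡ 65/19 mod 79. 19⁻¹ ≡ 25 (mod 79), so λ ≡ 45.
  x = λ² - 40 - 59 = 2025 - 99 ≡ 30; y = λ·(40 - 30) - 31 ≡ 24. → (30, 24)
6G: (30, 24) + (59, 17). λ = (17 - 24)/(59 - 30) ≡ 72/29 mod 79. 29⁻¹ ≡ 30 (mod 79), so λ ≡ 27.
  x = λ² - 30 - 59 = 729 - 89 ≡ 8; y = λ·(30 - 8) - 24 ≡ 17. → (8, 17)
7G: (8, 17) + (59, 17). λ = (17 - 17)/(59 - 8) ≡ 0/51 mod 79. 51⁻¹ ≡ 31 (mod 79) since 51·31 = 1581 ≡ 1, so λ ≡ 0.
  x = λ² - 8 - 59 = 0 - 67 ≡ 12; y = λ·(8 - 12) - 17 ≡ 62. → (12, 62)
8G: (12, 62) + (59, 17). λ = (17 - 62)/(59 - 12) ≡ 34/47 mod 79. 47⁻¹ ≡ 37 (mod 79) since 47·37 = 1739 ≡ 1, so λ ≡ 73.
  x = λ² - 12 - 59 = 5329 - 71 ≡ 44; y = λ·(12 - 44) - 62 ≡ 51. → (44, 51)
9G: (44, 51) + (59, 17). λ = (17 - 51)/(59 - 44) ≡ 45/15 mod 79. 15⁻¹ ≡ 58 (mod 79) since 15·58 = 870 ≡ 1, so λ ≡ 3.
  x = λ² - 44 - 59 = 9 - 103 ≡ 64; y = λ·(44 - 64) - 51 ≡ 47. → (64, 47)
10G: (64, 47) + (59, 17). λ = (17 - 47)/(59 - 64) ≡ 49/74 mod 79. 74⁻¹ ≡ 63 (mod 79) since 74·63 = 4662 ≡ 1, so λ ≡ 6.
  x = λ² - 64 - 59 = 36 - 123 ≡ 71; y = λ·(64 - 71) - 47 ≡ 69. → (71, 69)

(71, 69)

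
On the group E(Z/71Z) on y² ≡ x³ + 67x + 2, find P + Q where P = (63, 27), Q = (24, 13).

(63, 27) + (24, 13). λ = (13 - 27)/(24 - 63) ≡ 57/32 mod 71. 32⁻¹ ≡ 20 (mod 71), so λ ≡ 4.
  x = λ² - 63 - 24 = 16 - 87 ≡ 0; y = λ·(63 - 0) - 27 ≡ 12. → (0, 12)

(0, 12)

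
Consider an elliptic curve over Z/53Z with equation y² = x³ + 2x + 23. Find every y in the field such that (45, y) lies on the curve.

5, 48

x³ + 2x + 23 = 91238 ≡ 25 (mod 53).
Square roots of 25 mod 53: 5 and 48 (since 5² = 25 ≡ 25).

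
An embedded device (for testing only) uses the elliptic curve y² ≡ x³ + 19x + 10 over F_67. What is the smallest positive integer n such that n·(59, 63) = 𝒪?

2P: tangent at (59, 63): λ = (3·59² + 19)/(2·63) ≡ 10/59. 59⁻¹ ≡ 25 (mod 67) since 59·25 = 1475 ≡ 1, so λ ≡ 10·25 ≡ 49.
  x = λ² - 59 - 59 = 2401 - 118 ≡ 5; y = λ·(59 - 5) - 63 ≡ 37. → (5, 37)
3P: (5, 37) + (59, 63). λ = (63 - 37)/(59 - 5) ≡ 26/54 mod 67. 54⁻¹ ≡ 36 (mod 67), so λ ≡ 65.
  x = λ² - 5 - 59 = 4225 - 64 ≡ 7; y = λ·(5 - 7) - 37 ≡ 34. → (7, 34)
4P: (7, 34) + (59, 63). λ = (63 - 34)/(59 - 7) ≡ 29/52 mod 67. 52⁻¹ ≡ 58 (mod 67), so λ ≡ 7.
  x = λ² - 7 - 59 = 49 - 66 ≡ 50; y = λ·(7 - 50) - 34 ≡ 0. → (50, 0)
5P: (50, 0) + (59, 63). λ = (63 - 0)/(59 - 50) ≡ 63/9 mod 67. 9⁻¹ ≡ 15 (mod 67) since 9·15 = 135 ≡ 1, so λ ≡ 7.
  x = λ² - 50 - 59 = 49 - 109 ≡ 7; y = λ·(50 - 7) - 0 ≡ 33. → (7, 33)
6P: (7, 33) + (59, 63). λ = (63 - 33)/(59 - 7) ≡ 30/52 mod 67. 52⁻¹ ≡ 58 (mod 67) since 52·58 = 3016 ≡ 1, so λ ≡ 65.
  x = λ² - 7 - 59 = 4225 - 66 ≡ 5; y = λ·(7 - 5) - 33 ≡ 30. → (5, 30)
7P: (5, 30) + (59, 63). λ = (63 - 30)/(59 - 5) ≡ 33/54 mod 67. 54⁻¹ ≡ 36 (mod 67) since 54·36 = 1944 ≡ 1, so λ ≡ 49.
  x = λ² - 5 - 59 = 2401 - 64 ≡ 59; y = λ·(5 - 59) - 30 ≡ 4. → (59, 4)
8P: (59, 4) + (59, 63): same x and y₁ ≡ -y₂, so the sum is 𝒪.
8P = 𝒪, so the order is 8.

8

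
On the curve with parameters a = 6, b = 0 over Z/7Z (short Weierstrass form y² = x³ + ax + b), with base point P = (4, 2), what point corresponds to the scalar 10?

(1, 0)

Repeated addition: build up to 10P.
2P: tangent at (4, 2): λ = (3·4² + 6)/(2·2) ≡ 5/4. 4⁻¹ ≡ 2 (mod 7) since 4·2 = 8 ≡ 1, so λ ≡ 5·2 ≡ 3.
  x = λ² - 4 - 4 = 9 - 8 ≡ 1; y = λ·(4 - 1) - 2 ≡ 0. → (1, 0)
3P: (1, 0) + (4, 2). λ = (2 - 0)/(4 - 1) ≡ 2/3 mod 7. 3⁻¹ ≡ 5 (mod 7) since 3·5 = 15 ≡ 1, so λ ≡ 3.
  x = λ² - 1 - 4 = 9 - 5 ≡ 4; y = λ·(1 - 4) - 0 ≡ 5. → (4, 5)
4P: (4, 5) + (4, 2): same x and y₁ ≡ -y₂, so the sum is ∞.
5P: ∞ + (4, 2) = (4, 2) (identity).
6P: tangent at (4, 2): λ = (3·4² + 6)/(2·2) ≡ 5/4. 4⁻¹ ≡ 2 (mod 7), so λ ≡ 5·2 ≡ 3.
  x = λ² - 4 - 4 = 9 - 8 ≡ 1; y = λ·(4 - 1) - 2 ≡ 0. → (1, 0)
7P: (1, 0) + (4, 2). λ = (2 - 0)/(4 - 1) ≡ 2/3 mod 7. 3⁻¹ ≡ 5 (mod 7), so λ ≡ 3.
  x = λ² - 1 - 4 = 9 - 5 ≡ 4; y = λ·(1 - 4) - 0 ≡ 5. → (4, 5)
8P: (4, 5) + (4, 2): same x and y₁ ≡ -y₂, so the sum is ∞.
9P: ∞ + (4, 2) = (4, 2) (identity).
10P: tangent at (4, 2): λ = (3·4² + 6)/(2·2) ≡ 5/4. 4⁻¹ ≡ 2 (mod 7), so λ ≡ 5·2 ≡ 3.
  x = λ² - 4 - 4 = 9 - 8 ≡ 1; y = λ·(4 - 1) - 2 ≡ 0. → (1, 0)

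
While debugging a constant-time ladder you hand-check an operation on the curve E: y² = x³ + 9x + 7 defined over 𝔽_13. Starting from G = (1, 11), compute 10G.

Double-and-add on 10 = (1010)₂. Start with G = (1, 11) for the leading 1-bit.
double: tangent at (1, 11): λ = (3·1² + 9)/(2·11) ≡ 12/9. 9⁻¹ ≡ 3 (mod 13) since 9·3 = 27 ≡ 1, so λ ≡ 12·3 ≡ 10.
  x = λ² - 1 - 1 = 100 - 2 ≡ 7; y = λ·(1 - 7) - 11 ≡ 7. → (7, 7)
double: tangent at (7, 7): λ = (3·7² + 9)/(2·7) ≡ 0/1. 1⁻¹ ≡ 1 (mod 13), so λ ≡ 0·1 ≡ 0.
  x = λ² - 7 - 7 = 0 - 14 ≡ 12; y = λ·(7 - 12) - 7 ≡ 6. → (12, 6)
add G: (12, 6) + (1, 11). λ = (11 - 6)/(1 - 12) ≡ 5/2 mod 13. 2⁻¹ ≡ 7 (mod 13) since 2·7 = 14 ≡ 1, so λ ≡ 9.
  x = λ² - 12 - 1 = 81 - 13 ≡ 3; y = λ·(12 - 3) - 6 ≡ 10. → (3, 10)
double: tangent at (3, 10): λ = (3·3² + 9)/(2·10) ≡ 10/7. 7⁻¹ ≡ 2 (mod 13) since 7·2 = 14 ≡ 1, so λ ≡ 10·2 ≡ 7.
  x = λ² - 3 - 3 = 49 - 6 ≡ 4; y = λ·(3 - 4) - 10 ≡ 9. → (4, 9)

(4, 9)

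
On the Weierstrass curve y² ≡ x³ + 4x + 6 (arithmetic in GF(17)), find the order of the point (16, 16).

5

2P: tangent at (16, 16): λ = (3·16² + 4)/(2·16) ≡ 7/15. 15⁻¹ ≡ 8 (mod 17), so λ ≡ 7·8 ≡ 5.
  x = λ² - 16 - 16 = 25 - 32 ≡ 10; y = λ·(16 - 10) - 16 ≡ 14. → (10, 14)
3P: (10, 14) + (16, 16). λ = (16 - 14)/(16 - 10) ≡ 2/6 mod 17. 6⁻¹ ≡ 3 (mod 17), so λ ≡ 6.
  x = λ² - 10 - 16 = 36 - 26 ≡ 10; y = λ·(10 - 10) - 14 ≡ 3. → (10, 3)
4P: (10, 3) + (16, 16). λ = (16 - 3)/(16 - 10) ≡ 13/6 mod 17. 6⁻¹ ≡ 3 (mod 17), so λ ≡ 5.
  x = λ² - 10 - 16 = 25 - 26 ≡ 16; y = λ·(10 - 16) - 3 ≡ 1. → (16, 1)
5P: (16, 1) + (16, 16): same x and y₁ ≡ -y₂, so the sum is the point at infinity.
5P = the point at infinity, so the order is 5.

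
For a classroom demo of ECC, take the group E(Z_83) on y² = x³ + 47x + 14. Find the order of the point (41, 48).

2P: tangent at (41, 48): λ = (3·41² + 47)/(2·48) ≡ 27/13. 13⁻¹ ≡ 32 (mod 83), so λ ≡ 27·32 ≡ 34.
  x = λ² - 41 - 41 = 1156 - 82 ≡ 78; y = λ·(41 - 78) - 48 ≡ 22. → (78, 22)
3P: (78, 22) + (41, 48). λ = (48 - 22)/(41 - 78) ≡ 26/46 mod 83. 46⁻¹ ≡ 74 (mod 83), so λ ≡ 15.
  x = λ² - 78 - 41 = 225 - 119 ≡ 23; y = λ·(78 - 23) - 22 ≡ 56. → (23, 56)
4P: (23, 56) + (41, 48). λ = (48 - 56)/(41 - 23) ≡ 75/18 mod 83. 18⁻¹ ≡ 60 (mod 83), so λ ≡ 18.
  x = λ² - 23 - 41 = 324 - 64 ≡ 11; y = λ·(23 - 11) - 56 ≡ 77. → (11, 77)
5P: (11, 77) + (41, 48). λ = (48 - 77)/(41 - 11) ≡ 54/30 mod 83. 30⁻¹ ≡ 36 (mod 83), so λ ≡ 35.
  x = λ² - 11 - 41 = 1225 - 52 ≡ 11; y = λ·(11 - 11) - 77 ≡ 6. → (11, 6)
6P: (11, 6) + (41, 48). λ = (48 - 6)/(41 - 11) ≡ 42/30 mod 83. 30⁻¹ ≡ 36 (mod 83), so λ ≡ 18.
  x = λ² - 11 - 41 = 324 - 52 ≡ 23; y = λ·(11 - 23) - 6 ≡ 27. → (23, 27)
7P: (23, 27) + (41, 48). λ = (48 - 27)/(41 - 23) ≡ 21/18 mod 83. 18⁻¹ ≡ 60 (mod 83), so λ ≡ 15.
  x = λ² - 23 - 41 = 225 - 64 ≡ 78; y = λ·(23 - 78) - 27 ≡ 61. → (78, 61)
8P: (78, 61) + (41, 48). λ = (48 - 61)/(41 - 78) ≡ 70/46 mod 83. 46⁻¹ ≡ 74 (mod 83) since 46·74 = 3404 ≡ 1, so λ ≡ 34.
  x = λ² - 78 - 41 = 1156 - 119 ≡ 41; y = λ·(78 - 41) - 61 ≡ 35. → (41, 35)
9P: (41, 35) + (41, 48): same x and y₁ ≡ -y₂, so the sum is O.
9P = O, so the order is 9.

9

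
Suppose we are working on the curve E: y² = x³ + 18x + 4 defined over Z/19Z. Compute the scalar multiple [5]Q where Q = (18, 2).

Double-and-add on 5 = (101)₂. Start with Q = (18, 2) for the leading 1-bit.
double: tangent at (18, 2): λ = (3·18² + 18)/(2·2) ≡ 2/4. 4⁻¹ ≡ 5 (mod 19), so λ ≡ 2·5 ≡ 10.
  x = λ² - 18 - 18 = 100 - 36 ≡ 7; y = λ·(18 - 7) - 2 ≡ 13. → (7, 13)
double: tangent at (7, 13): λ = (3·7² + 18)/(2·13) ≡ 13/7. 7⁻¹ ≡ 11 (mod 19), so λ ≡ 13·11 ≡ 10.
  x = λ² - 7 - 7 = 100 - 14 ≡ 10; y = λ·(7 - 10) - 13 ≡ 14. → (10, 14)
add Q: (10, 14) + (18, 2). λ = (2 - 14)/(18 - 10) ≡ 7/8 mod 19. 8⁻¹ ≡ 12 (mod 19), so λ ≡ 8.
  x = λ² - 10 - 18 = 64 - 28 ≡ 17; y = λ·(10 - 17) - 14 ≡ 6. → (17, 6)

(17, 6)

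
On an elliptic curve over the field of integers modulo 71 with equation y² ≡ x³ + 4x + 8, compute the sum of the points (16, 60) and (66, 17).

(16, 60) + (66, 17). λ = (17 - 60)/(66 - 16) ≡ 28/50 mod 71. 50⁻¹ ≡ 27 (mod 71) since 50·27 = 1350 ≡ 1, so λ ≡ 46.
  x = λ² - 16 - 66 = 2116 - 82 ≡ 46; y = λ·(16 - 46) - 60 ≡ 51. → (46, 51)

(46, 51)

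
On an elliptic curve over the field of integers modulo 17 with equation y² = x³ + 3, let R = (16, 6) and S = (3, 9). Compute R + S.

(16, 6) + (3, 9). λ = (9 - 6)/(3 - 16) ≡ 3/4 mod 17. 4⁻¹ ≡ 13 (mod 17), so λ ≡ 5.
  x = λ² - 16 - 3 = 25 - 19 ≡ 6; y = λ·(16 - 6) - 6 ≡ 10. → (6, 10)

(6, 10)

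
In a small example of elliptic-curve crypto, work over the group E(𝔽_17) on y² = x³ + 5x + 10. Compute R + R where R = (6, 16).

tangent at (6, 16): λ = (3·6² + 5)/(2·16) ≡ 11/15. 15⁻¹ ≡ 8 (mod 17) since 15·8 = 120 ≡ 1, so λ ≡ 11·8 ≡ 3.
  x = λ² - 6 - 6 = 9 - 12 ≡ 14; y = λ·(6 - 14) - 16 ≡ 11. → (14, 11)

(14, 11)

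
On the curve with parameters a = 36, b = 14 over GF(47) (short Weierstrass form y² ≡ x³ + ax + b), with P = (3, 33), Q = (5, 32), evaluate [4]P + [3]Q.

(11, 7)

First 4P:
Repeated addition: build up to 4P.
2P: tangent at (3, 33): λ = (3·3² + 36)/(2·33) ≡ 16/19. 19⁻¹ ≡ 5 (mod 47), so λ ≡ 16·5 ≡ 33.
  x = λ² - 3 - 3 = 1089 - 6 ≡ 2; y = λ·(3 - 2) - 33 ≡ 0. → (2, 0)
3P: (2, 0) + (3, 33). λ = (33 - 0)/(3 - 2) ≡ 33/1 mod 47. 1⁻¹ ≡ 1 (mod 47), so λ ≡ 33.
  x = λ² - 2 - 3 = 1089 - 5 ≡ 3; y = λ·(2 - 3) - 0 ≡ 14. → (3, 14)
4P: (3, 14) + (3, 33): same x and y₁ ≡ -y₂, so the sum is ∞.
4P = ∞.
Next 3Q:
Repeated addition: build up to 3Q.
2Q: tangent at (5, 32): λ = (3·5² + 36)/(2·32) ≡ 17/17. 17⁻¹ ≡ 36 (mod 47) since 17·36 = 612 ≡ 1, so λ ≡ 17·36 ≡ 1.
  x = λ² - 5 - 5 = 1 - 10 ≡ 38; y = λ·(5 - 38) - 32 ≡ 29. → (38, 29)
3Q: (38, 29) + (5, 32). λ = (32 - 29)/(5 - 38) ≡ 3/14 mod 47. 14⁻¹ ≡ 37 (mod 47), so λ ≡ 17.
  x = λ² - 38 - 5 = 289 - 43 ≡ 11; y = λ·(38 - 11) - 29 ≡ 7. → (11, 7)
3Q = (11, 7).
Finally 4P + 3Q:
∞ + (11, 7) = (11, 7) (identity).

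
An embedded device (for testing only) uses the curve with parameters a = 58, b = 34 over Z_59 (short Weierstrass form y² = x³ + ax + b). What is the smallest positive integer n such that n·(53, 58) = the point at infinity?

7

2P: tangent at (53, 58): λ = (3·53² + 58)/(2·58) ≡ 48/57. 57⁻¹ ≡ 29 (mod 59), so λ ≡ 48·29 ≡ 35.
  x = λ² - 53 - 53 = 1225 - 106 ≡ 57; y = λ·(53 - 57) - 58 ≡ 38. → (57, 38)
3P: (57, 38) + (53, 58). λ = (58 - 38)/(53 - 57) ≡ 20/55 mod 59. 55⁻¹ ≡ 44 (mod 59), so λ ≡ 54.
  x = λ² - 57 - 53 = 2916 - 110 ≡ 33; y = λ·(57 - 33) - 38 ≡ 19. → (33, 19)
4P: (33, 19) + (53, 58). λ = (58 - 19)/(53 - 33) ≡ 39/20 mod 59. 20⁻¹ ≡ 3 (mod 59), so λ ≡ 58.
  x = λ² - 33 - 53 = 3364 - 86 ≡ 33; y = λ·(33 - 33) - 19 ≡ 40. → (33, 40)
5P: (33, 40) + (53, 58). λ = (58 - 40)/(53 - 33) ≡ 18/20 mod 59. 20⁻¹ ≡ 3 (mod 59) since 20·3 = 60 ≡ 1, so λ ≡ 54.
  x = λ² - 33 - 53 = 2916 - 86 ≡ 57; y = λ·(33 - 57) - 40 ≡ 21. → (57, 21)
6P: (57, 21) + (53, 58). λ = (58 - 21)/(53 - 57) ≡ 37/55 mod 59. 55⁻¹ ≡ 44 (mod 59) since 55·44 = 2420 ≡ 1, so λ ≡ 35.
  x = λ² - 57 - 53 = 1225 - 110 ≡ 53; y = λ·(57 - 53) - 21 ≡ 1. → (53, 1)
7P: (53, 1) + (53, 58): same x and y₁ ≡ -y₂, so the sum is the point at infinity.
7P = the point at infinity, so the order is 7.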